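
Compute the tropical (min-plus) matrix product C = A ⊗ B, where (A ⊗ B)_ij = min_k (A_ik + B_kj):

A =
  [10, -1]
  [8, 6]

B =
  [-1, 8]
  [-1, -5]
A ⊗ B =
  [-2, -6]
  [5, 1]

Apply the min-plus product entry-by-entry:
  C[0][0] = min over k of (A[0][0] + B[0][0] = 10 + -1 = 9, A[0][1] + B[1][0] = -1 + -1 = -2) = -2 (attained at k = 1)
  C[0][1] = min over k of (A[0][0] + B[0][1] = 10 + 8 = 18, A[0][1] + B[1][1] = -1 + -5 = -6) = -6 (attained at k = 1)
  C[1][0] = min over k of (A[1][0] + B[0][0] = 8 + -1 = 7, A[1][1] + B[1][0] = 6 + -1 = 5) = 5 (attained at k = 1)
  C[1][1] = min over k of (A[1][0] + B[0][1] = 8 + 8 = 16, A[1][1] + B[1][1] = 6 + -5 = 1) = 1 (attained at k = 1)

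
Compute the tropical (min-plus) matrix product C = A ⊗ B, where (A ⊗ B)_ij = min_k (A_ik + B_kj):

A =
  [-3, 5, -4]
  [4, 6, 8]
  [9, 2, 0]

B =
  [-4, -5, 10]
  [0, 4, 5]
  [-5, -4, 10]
A ⊗ B =
  [-9, -8, 6]
  [0, -1, 11]
  [-5, -4, 7]

Apply the min-plus product entry-by-entry:
  C[0][0] = min over k of (A[0][0] + B[0][0] = -3 + -4 = -7, A[0][1] + B[1][0] = 5 + 0 = 5, A[0][2] + B[2][0] = -4 + -5 = -9) = -9 (attained at k = 2)
  C[0][1] = min over k of (A[0][0] + B[0][1] = -3 + -5 = -8, A[0][1] + B[1][1] = 5 + 4 = 9, A[0][2] + B[2][1] = -4 + -4 = -8) = -8 (attained at k = 0)
  C[0][2] = min over k of (A[0][0] + B[0][2] = -3 + 10 = 7, A[0][1] + B[1][2] = 5 + 5 = 10, A[0][2] + B[2][2] = -4 + 10 = 6) = 6 (attained at k = 2)
  C[1][0] = min over k of (A[1][0] + B[0][0] = 4 + -4 = 0, A[1][1] + B[1][0] = 6 + 0 = 6, A[1][2] + B[2][0] = 8 + -5 = 3) = 0 (attained at k = 0)
  C[1][1] = min over k of (A[1][0] + B[0][1] = 4 + -5 = -1, A[1][1] + B[1][1] = 6 + 4 = 10, A[1][2] + B[2][1] = 8 + -4 = 4) = -1 (attained at k = 0)
  C[1][2] = min over k of (A[1][0] + B[0][2] = 4 + 10 = 14, A[1][1] + B[1][2] = 6 + 5 = 11, A[1][2] + B[2][2] = 8 + 10 = 18) = 11 (attained at k = 1)
  C[2][0] = min over k of (A[2][0] + B[0][0] = 9 + -4 = 5, A[2][1] + B[1][0] = 2 + 0 = 2, A[2][2] + B[2][0] = 0 + -5 = -5) = -5 (attained at k = 2)
  C[2][1] = min over k of (A[2][0] + B[0][1] = 9 + -5 = 4, A[2][1] + B[1][1] = 2 + 4 = 6, A[2][2] + B[2][1] = 0 + -4 = -4) = -4 (attained at k = 2)
  C[2][2] = min over k of (A[2][0] + B[0][2] = 9 + 10 = 19, A[2][1] + B[1][2] = 2 + 5 = 7, A[2][2] + B[2][2] = 0 + 10 = 10) = 7 (attained at k = 1)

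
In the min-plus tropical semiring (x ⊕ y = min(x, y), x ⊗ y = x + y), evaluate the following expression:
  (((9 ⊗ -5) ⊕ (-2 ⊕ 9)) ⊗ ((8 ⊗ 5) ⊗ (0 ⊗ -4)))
(((9 ⊗ -5) ⊕ (-2 ⊕ 9)) ⊗ ((8 ⊗ 5) ⊗ (0 ⊗ -4))) = 7

Expand innermost to outermost. Recall ⊕ takes the minimum of its arguments and ⊗ takes their sum. Working out the expression (((9 ⊗ -5) ⊕ (-2 ⊕ 9)) ⊗ ((8 ⊗ 5) ⊗ (0 ⊗ -4))) gives 7.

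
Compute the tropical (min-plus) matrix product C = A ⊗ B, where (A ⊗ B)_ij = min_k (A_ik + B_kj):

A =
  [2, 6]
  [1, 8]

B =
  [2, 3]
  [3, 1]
A ⊗ B =
  [4, 5]
  [3, 4]

Apply the min-plus product entry-by-entry:
  C[0][0] = min over k of (A[0][0] + B[0][0] = 2 + 2 = 4, A[0][1] + B[1][0] = 6 + 3 = 9) = 4 (attained at k = 0)
  C[0][1] = min over k of (A[0][0] + B[0][1] = 2 + 3 = 5, A[0][1] + B[1][1] = 6 + 1 = 7) = 5 (attained at k = 0)
  C[1][0] = min over k of (A[1][0] + B[0][0] = 1 + 2 = 3, A[1][1] + B[1][0] = 8 + 3 = 11) = 3 (attained at k = 0)
  C[1][1] = min over k of (A[1][0] + B[0][1] = 1 + 3 = 4, A[1][1] + B[1][1] = 8 + 1 = 9) = 4 (attained at k = 0)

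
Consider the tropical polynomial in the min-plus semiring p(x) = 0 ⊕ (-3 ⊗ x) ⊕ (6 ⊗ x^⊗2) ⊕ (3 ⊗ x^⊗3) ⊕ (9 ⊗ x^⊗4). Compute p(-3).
p(-3) = -6

A tropical monomial a ⊗ x^⊗i evaluates to a + i · x. Evaluating each term at x = -3:
  Term 0 contributes 0 + 0 · -3 = 0
  Term 1 contributes -3 + 1 · -3 = -6
  Term 2 contributes 6 + 2 · -3 = 0
  Term 3 contributes 3 + 3 · -3 = -6
  Term 4 contributes 9 + 4 · -3 = -3
p(-3) = ⊕ of these = min[0, -6, 0, -6, -3] = -6.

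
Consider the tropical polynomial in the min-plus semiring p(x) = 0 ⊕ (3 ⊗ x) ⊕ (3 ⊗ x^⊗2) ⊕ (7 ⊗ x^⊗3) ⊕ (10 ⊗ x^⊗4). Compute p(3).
p(3) = 0

A tropical monomial a ⊗ x^⊗i evaluates to a + i · x. Evaluating each term at x = 3:
  Term 0 contributes 0 + 0 · 3 = 0
  Term 1 contributes 3 + 1 · 3 = 6
  Term 2 contributes 3 + 2 · 3 = 9
  Term 3 contributes 7 + 3 · 3 = 16
  Term 4 contributes 10 + 4 · 3 = 22
p(3) = ⊕ of these = min[0, 6, 9, 16, 22] = 0.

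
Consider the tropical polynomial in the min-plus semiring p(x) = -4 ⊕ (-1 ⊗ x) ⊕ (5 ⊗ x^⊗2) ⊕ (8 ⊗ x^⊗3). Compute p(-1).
p(-1) = -4

A tropical monomial a ⊗ x^⊗i evaluates to a + i · x. Evaluating each term at x = -1:
  Term 0 contributes -4 + 0 · -1 = -4
  Term 1 contributes -1 + 1 · -1 = -2
  Term 2 contributes 5 + 2 · -1 = 3
  Term 3 contributes 8 + 3 · -1 = 5
p(-1) = ⊕ of these = min[-4, -2, 3, 5] = -4.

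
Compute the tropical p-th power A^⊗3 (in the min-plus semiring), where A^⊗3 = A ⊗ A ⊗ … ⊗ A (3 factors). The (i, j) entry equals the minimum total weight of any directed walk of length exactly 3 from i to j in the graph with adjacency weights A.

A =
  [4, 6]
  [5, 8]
A^⊗3 =
  [12, 14]
  [13, 15]

Each entry (A^⊗3)_ij equals the minimum over all length-3 walks i = v_0 → v_1 → … → v_3 = j of Σ_t A[v_t][v_{t+1}]. For example, for (i, j) = (0, 1) we minimise over 4 possible intermediate vertex sequences; the minimum is 14, attained along the walk 0 → 0 → 0 → 1.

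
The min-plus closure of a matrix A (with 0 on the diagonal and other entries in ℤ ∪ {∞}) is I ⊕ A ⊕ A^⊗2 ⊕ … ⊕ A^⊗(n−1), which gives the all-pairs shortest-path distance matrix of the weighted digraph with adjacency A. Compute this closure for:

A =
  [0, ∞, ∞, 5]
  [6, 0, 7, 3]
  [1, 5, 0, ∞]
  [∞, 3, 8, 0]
Closure =
  [0, 8, 13, 5]
  [6, 0, 7, 3]
  [1, 5, 0, 6]
  [9, 3, 8, 0]

This is the Floyd-Warshall all-pairs shortest-path computation. For each intermediate vertex k = 0, 1, …, 3, update dist[i][j] ← min(dist[i][j], dist[i][k] + dist[k][j]). The final matrix gives, for each (i, j), the minimum total weight of any directed path from i to j (possibly empty when i = j).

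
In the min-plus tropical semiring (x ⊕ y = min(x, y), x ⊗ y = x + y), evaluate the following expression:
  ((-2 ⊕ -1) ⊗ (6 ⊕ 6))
((-2 ⊕ -1) ⊗ (6 ⊕ 6)) = 4

Expand innermost to outermost. Recall ⊕ takes the minimum of its arguments and ⊗ takes their sum. Working out the expression ((-2 ⊕ -1) ⊗ (6 ⊕ 6)) gives 4.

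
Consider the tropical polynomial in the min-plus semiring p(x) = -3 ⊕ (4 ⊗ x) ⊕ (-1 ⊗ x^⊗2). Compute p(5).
p(5) = -3

A tropical monomial a ⊗ x^⊗i evaluates to a + i · x. Evaluating each term at x = 5:
  Term 0 contributes -3 + 0 · 5 = -3
  Term 1 contributes 4 + 1 · 5 = 9
  Term 2 contributes -1 + 2 · 5 = 9
p(5) = ⊕ of these = min[-3, 9, 9] = -3.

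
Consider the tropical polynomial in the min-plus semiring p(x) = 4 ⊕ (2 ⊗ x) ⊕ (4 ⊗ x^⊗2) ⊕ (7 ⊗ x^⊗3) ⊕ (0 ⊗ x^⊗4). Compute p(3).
p(3) = 4

A tropical monomial a ⊗ x^⊗i evaluates to a + i · x. Evaluating each term at x = 3:
  Term 0 contributes 4 + 0 · 3 = 4
  Term 1 contributes 2 + 1 · 3 = 5
  Term 2 contributes 4 + 2 · 3 = 10
  Term 3 contributes 7 + 3 · 3 = 16
  Term 4 contributes 0 + 4 · 3 = 12
p(3) = ⊕ of these = min[4, 5, 10, 16, 12] = 4.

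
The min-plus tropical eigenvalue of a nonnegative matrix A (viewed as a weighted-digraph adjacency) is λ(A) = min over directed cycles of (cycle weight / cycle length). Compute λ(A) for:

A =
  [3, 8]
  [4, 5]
λ(A) = 3

Enumerate directed cycles and compute their means (weight / length). Sample:
  cycle 0 → 0: weight = 3, length = 1, mean = 3/1 ≈ 3.000
  cycle 1 → 1: weight = 5, length = 1, mean = 5/1 ≈ 5.000
  cycle 0 → 1 → 0: weight = 12, length = 2, mean = 12/2 ≈ 6.000
  cycle 1 → 0 → 1: weight = 12, length = 2, mean = 12/2 ≈ 6.000
Minimum mean = 3.000, attained e.g. along the cycle 0 → 0 with weight 3 and length 1. So λ(A) = 3/1 = 3.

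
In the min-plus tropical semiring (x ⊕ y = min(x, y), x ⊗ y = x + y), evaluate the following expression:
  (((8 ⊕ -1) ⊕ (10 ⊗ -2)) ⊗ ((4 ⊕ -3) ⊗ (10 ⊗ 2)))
(((8 ⊕ -1) ⊕ (10 ⊗ -2)) ⊗ ((4 ⊕ -3) ⊗ (10 ⊗ 2))) = 8

Expand innermost to outermost. Recall ⊕ takes the minimum of its arguments and ⊗ takes their sum. Working out the expression (((8 ⊕ -1) ⊕ (10 ⊗ -2)) ⊗ ((4 ⊕ -3) ⊗ (10 ⊗ 2))) gives 8.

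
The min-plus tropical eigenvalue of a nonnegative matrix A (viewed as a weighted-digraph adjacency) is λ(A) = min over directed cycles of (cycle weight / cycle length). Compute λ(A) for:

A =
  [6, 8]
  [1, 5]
λ(A) = 9/2

Enumerate directed cycles and compute their means (weight / length). Sample:
  cycle 0 → 0: weight = 6, length = 1, mean = 6/1 ≈ 6.000
  cycle 1 → 1: weight = 5, length = 1, mean = 5/1 ≈ 5.000
  cycle 0 → 1 → 0: weight = 9, length = 2, mean = 9/2 ≈ 4.500
  cycle 1 → 0 → 1: weight = 9, length = 2, mean = 9/2 ≈ 4.500
Minimum mean = 4.500, attained e.g. along the cycle 0 → 1 → 0 with weight 9 and length 2. So λ(A) = 9/2 = 9/2.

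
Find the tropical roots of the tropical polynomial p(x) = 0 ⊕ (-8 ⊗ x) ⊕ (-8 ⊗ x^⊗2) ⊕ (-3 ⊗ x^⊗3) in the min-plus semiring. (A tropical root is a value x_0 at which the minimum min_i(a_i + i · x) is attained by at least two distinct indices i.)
Roots: {-5, 0, 8}

Each tropical root is a break point of the lower envelope of the lines y = a_i + i · x (there are 4 lines, with slopes 0, 1, ..., 3). Only the lines that attain the minimum somewhere contribute to roots; other lines are dominated. Here the surviving (envelope) indices are i = 3, i = 2, i = 1, i = 0.
Intersections between consecutive envelope lines give the roots: for adjacent envelope indices i < j the intersection is x = (a_i − a_j) / (j − i). Reading off the sorted break points: {-5, 0, 8}.
Verification: at each break x_0, at least two indices attain the minimum of min_i(a_i + i · x_0).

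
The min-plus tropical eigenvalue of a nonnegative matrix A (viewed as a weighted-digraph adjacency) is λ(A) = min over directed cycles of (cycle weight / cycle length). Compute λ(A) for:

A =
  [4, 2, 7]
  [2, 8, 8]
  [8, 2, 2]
λ(A) = 2

Enumerate directed cycles and compute their means (weight / length). Sample:
  cycle 0 → 0: weight = 4, length = 1, mean = 4/1 ≈ 4.000
  cycle 1 → 1: weight = 8, length = 1, mean = 8/1 ≈ 8.000
  cycle 2 → 2: weight = 2, length = 1, mean = 2/1 ≈ 2.000
  cycle 0 → 1 → 0: weight = 4, length = 2, mean = 4/2 ≈ 2.000
  cycle 0 → 2 → 0: weight = 15, length = 2, mean = 15/2 ≈ 7.500
  cycle 1 → 0 → 1: weight = 4, length = 2, mean = 4/2 ≈ 2.000
Minimum mean = 2.000, attained e.g. along the cycle 2 → 2 with weight 2 and length 1. So λ(A) = 2/1 = 2.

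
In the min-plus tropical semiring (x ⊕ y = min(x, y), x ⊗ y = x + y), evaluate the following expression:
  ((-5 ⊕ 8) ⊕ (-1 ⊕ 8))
((-5 ⊕ 8) ⊕ (-1 ⊕ 8)) = -5

Expand innermost to outermost. Recall ⊕ takes the minimum of its arguments and ⊗ takes their sum. Working out the expression ((-5 ⊕ 8) ⊕ (-1 ⊕ 8)) gives -5.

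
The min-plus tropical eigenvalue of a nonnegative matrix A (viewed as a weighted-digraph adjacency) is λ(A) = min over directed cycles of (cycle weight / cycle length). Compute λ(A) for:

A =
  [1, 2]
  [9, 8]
λ(A) = 1

Enumerate directed cycles and compute their means (weight / length). Sample:
  cycle 0 → 0: weight = 1, length = 1, mean = 1/1 ≈ 1.000
  cycle 1 → 1: weight = 8, length = 1, mean = 8/1 ≈ 8.000
  cycle 0 → 1 → 0: weight = 11, length = 2, mean = 11/2 ≈ 5.500
  cycle 1 → 0 → 1: weight = 11, length = 2, mean = 11/2 ≈ 5.500
Minimum mean = 1.000, attained e.g. along the cycle 0 → 0 with weight 1 and length 1. So λ(A) = 1/1 = 1.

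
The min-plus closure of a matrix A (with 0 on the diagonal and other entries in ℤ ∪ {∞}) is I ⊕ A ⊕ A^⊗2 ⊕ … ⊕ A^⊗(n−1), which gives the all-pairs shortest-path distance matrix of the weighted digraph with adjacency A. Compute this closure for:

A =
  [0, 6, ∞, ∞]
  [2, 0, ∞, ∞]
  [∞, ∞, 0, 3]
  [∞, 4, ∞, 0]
Closure =
  [0, 6, ∞, ∞]
  [2, 0, ∞, ∞]
  [9, 7, 0, 3]
  [6, 4, ∞, 0]

This is the Floyd-Warshall all-pairs shortest-path computation. For each intermediate vertex k = 0, 1, …, 3, update dist[i][j] ← min(dist[i][j], dist[i][k] + dist[k][j]). The final matrix gives, for each (i, j), the minimum total weight of any directed path from i to j (possibly empty when i = j).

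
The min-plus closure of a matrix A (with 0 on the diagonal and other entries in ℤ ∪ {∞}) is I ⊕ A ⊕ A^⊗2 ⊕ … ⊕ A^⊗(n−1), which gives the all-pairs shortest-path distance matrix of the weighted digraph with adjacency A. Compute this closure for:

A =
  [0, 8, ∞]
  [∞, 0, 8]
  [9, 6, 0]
Closure =
  [0, 8, 16]
  [17, 0, 8]
  [9, 6, 0]

This is the Floyd-Warshall all-pairs shortest-path computation. For each intermediate vertex k = 0, 1, …, 2, update dist[i][j] ← min(dist[i][j], dist[i][k] + dist[k][j]). The final matrix gives, for each (i, j), the minimum total weight of any directed path from i to j (possibly empty when i = j).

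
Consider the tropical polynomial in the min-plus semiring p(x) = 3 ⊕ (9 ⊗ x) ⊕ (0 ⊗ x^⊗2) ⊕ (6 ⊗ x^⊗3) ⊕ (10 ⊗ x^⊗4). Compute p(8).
p(8) = 3

A tropical monomial a ⊗ x^⊗i evaluates to a + i · x. Evaluating each term at x = 8:
  Term 0 contributes 3 + 0 · 8 = 3
  Term 1 contributes 9 + 1 · 8 = 17
  Term 2 contributes 0 + 2 · 8 = 16
  Term 3 contributes 6 + 3 · 8 = 30
  Term 4 contributes 10 + 4 · 8 = 42
p(8) = ⊕ of these = min[3, 17, 16, 30, 42] = 3.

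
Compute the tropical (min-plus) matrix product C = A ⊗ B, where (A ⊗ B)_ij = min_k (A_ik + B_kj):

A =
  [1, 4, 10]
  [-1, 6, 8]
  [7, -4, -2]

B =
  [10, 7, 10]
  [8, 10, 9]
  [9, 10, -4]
A ⊗ B =
  [11, 8, 6]
  [9, 6, 4]
  [4, 6, -6]

Apply the min-plus product entry-by-entry:
  C[0][0] = min over k of (A[0][0] + B[0][0] = 1 + 10 = 11, A[0][1] + B[1][0] = 4 + 8 = 12, A[0][2] + B[2][0] = 10 + 9 = 19) = 11 (attained at k = 0)
  C[0][1] = min over k of (A[0][0] + B[0][1] = 1 + 7 = 8, A[0][1] + B[1][1] = 4 + 10 = 14, A[0][2] + B[2][1] = 10 + 10 = 20) = 8 (attained at k = 0)
  C[0][2] = min over k of (A[0][0] + B[0][2] = 1 + 10 = 11, A[0][1] + B[1][2] = 4 + 9 = 13, A[0][2] + B[2][2] = 10 + -4 = 6) = 6 (attained at k = 2)
  C[1][0] = min over k of (A[1][0] + B[0][0] = -1 + 10 = 9, A[1][1] + B[1][0] = 6 + 8 = 14, A[1][2] + B[2][0] = 8 + 9 = 17) = 9 (attained at k = 0)
  C[1][1] = min over k of (A[1][0] + B[0][1] = -1 + 7 = 6, A[1][1] + B[1][1] = 6 + 10 = 16, A[1][2] + B[2][1] = 8 + 10 = 18) = 6 (attained at k = 0)
  C[1][2] = min over k of (A[1][0] + B[0][2] = -1 + 10 = 9, A[1][1] + B[1][2] = 6 + 9 = 15, A[1][2] + B[2][2] = 8 + -4 = 4) = 4 (attained at k = 2)
  C[2][0] = min over k of (A[2][0] + B[0][0] = 7 + 10 = 17, A[2][1] + B[1][0] = -4 + 8 = 4, A[2][2] + B[2][0] = -2 + 9 = 7) = 4 (attained at k = 1)
  C[2][1] = min over k of (A[2][0] + B[0][1] = 7 + 7 = 14, A[2][1] + B[1][1] = -4 + 10 = 6, A[2][2] + B[2][1] = -2 + 10 = 8) = 6 (attained at k = 1)
  C[2][2] = min over k of (A[2][0] + B[0][2] = 7 + 10 = 17, A[2][1] + B[1][2] = -4 + 9 = 5, A[2][2] + B[2][2] = -2 + -4 = -6) = -6 (attained at k = 2)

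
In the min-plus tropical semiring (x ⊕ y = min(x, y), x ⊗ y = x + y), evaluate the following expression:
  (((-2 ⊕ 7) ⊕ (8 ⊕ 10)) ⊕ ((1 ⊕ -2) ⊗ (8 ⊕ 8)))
(((-2 ⊕ 7) ⊕ (8 ⊕ 10)) ⊕ ((1 ⊕ -2) ⊗ (8 ⊕ 8))) = -2

Expand innermost to outermost. Recall ⊕ takes the minimum of its arguments and ⊗ takes their sum. Working out the expression (((-2 ⊕ 7) ⊕ (8 ⊕ 10)) ⊕ ((1 ⊕ -2) ⊗ (8 ⊕ 8))) gives -2.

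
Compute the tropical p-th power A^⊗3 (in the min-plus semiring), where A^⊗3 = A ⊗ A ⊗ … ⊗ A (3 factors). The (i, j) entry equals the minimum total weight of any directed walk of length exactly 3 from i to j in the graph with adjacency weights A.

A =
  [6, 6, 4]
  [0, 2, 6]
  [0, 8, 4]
A^⊗3 =
  [8, 10, 8]
  [4, 6, 6]
  [4, 8, 8]

Each entry (A^⊗3)_ij equals the minimum over all length-3 walks i = v_0 → v_1 → … → v_3 = j of Σ_t A[v_t][v_{t+1}]. For example, for (i, j) = (0, 2) we minimise over 9 possible intermediate vertex sequences; the minimum is 8, attained along the walk 0 → 2 → 0 → 2.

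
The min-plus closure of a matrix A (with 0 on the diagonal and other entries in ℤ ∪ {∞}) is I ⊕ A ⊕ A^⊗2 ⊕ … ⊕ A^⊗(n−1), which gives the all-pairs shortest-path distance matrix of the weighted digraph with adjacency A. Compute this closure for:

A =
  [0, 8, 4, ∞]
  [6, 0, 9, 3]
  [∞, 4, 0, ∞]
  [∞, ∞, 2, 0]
Closure =
  [0, 8, 4, 11]
  [6, 0, 5, 3]
  [10, 4, 0, 7]
  [12, 6, 2, 0]

This is the Floyd-Warshall all-pairs shortest-path computation. For each intermediate vertex k = 0, 1, …, 3, update dist[i][j] ← min(dist[i][j], dist[i][k] + dist[k][j]). The final matrix gives, for each (i, j), the minimum total weight of any directed path from i to j (possibly empty when i = j).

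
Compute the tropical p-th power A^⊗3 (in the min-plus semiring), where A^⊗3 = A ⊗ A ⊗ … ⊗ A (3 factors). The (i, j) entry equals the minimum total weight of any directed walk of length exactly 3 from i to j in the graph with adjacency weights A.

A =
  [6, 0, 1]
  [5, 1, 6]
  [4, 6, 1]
A^⊗3 =
  [6, 2, 3]
  [7, 3, 7]
  [6, 5, 3]

Each entry (A^⊗3)_ij equals the minimum over all length-3 walks i = v_0 → v_1 → … → v_3 = j of Σ_t A[v_t][v_{t+1}]. For example, for (i, j) = (0, 2) we minimise over 9 possible intermediate vertex sequences; the minimum is 3, attained along the walk 0 → 2 → 2 → 2.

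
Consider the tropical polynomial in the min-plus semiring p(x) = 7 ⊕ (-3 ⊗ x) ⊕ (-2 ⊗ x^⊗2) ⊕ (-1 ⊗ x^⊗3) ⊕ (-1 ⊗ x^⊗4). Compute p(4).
p(4) = 1

A tropical monomial a ⊗ x^⊗i evaluates to a + i · x. Evaluating each term at x = 4:
  Term 0 contributes 7 + 0 · 4 = 7
  Term 1 contributes -3 + 1 · 4 = 1
  Term 2 contributes -2 + 2 · 4 = 6
  Term 3 contributes -1 + 3 · 4 = 11
  Term 4 contributes -1 + 4 · 4 = 15
p(4) = ⊕ of these = min[7, 1, 6, 11, 15] = 1.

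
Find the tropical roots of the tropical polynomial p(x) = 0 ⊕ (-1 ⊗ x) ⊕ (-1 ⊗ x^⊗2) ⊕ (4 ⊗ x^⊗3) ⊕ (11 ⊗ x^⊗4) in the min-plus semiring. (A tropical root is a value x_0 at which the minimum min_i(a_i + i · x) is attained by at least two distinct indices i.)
Roots: {-7, -5, 0, 1}

Each tropical root is a break point of the lower envelope of the lines y = a_i + i · x (there are 5 lines, with slopes 0, 1, ..., 4). Only the lines that attain the minimum somewhere contribute to roots; other lines are dominated. Here the surviving (envelope) indices are i = 4, i = 3, i = 2, i = 1, i = 0.
Intersections between consecutive envelope lines give the roots: for adjacent envelope indices i < j the intersection is x = (a_i − a_j) / (j − i). Reading off the sorted break points: {-7, -5, 0, 1}.
Verification: at each break x_0, at least two indices attain the minimum of min_i(a_i + i · x_0).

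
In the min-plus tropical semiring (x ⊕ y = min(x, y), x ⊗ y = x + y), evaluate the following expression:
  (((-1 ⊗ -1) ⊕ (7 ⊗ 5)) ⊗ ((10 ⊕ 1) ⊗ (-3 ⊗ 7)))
(((-1 ⊗ -1) ⊕ (7 ⊗ 5)) ⊗ ((10 ⊕ 1) ⊗ (-3 ⊗ 7))) = 3

Expand innermost to outermost. Recall ⊕ takes the minimum of its arguments and ⊗ takes their sum. Working out the expression (((-1 ⊗ -1) ⊕ (7 ⊗ 5)) ⊗ ((10 ⊕ 1) ⊗ (-3 ⊗ 7))) gives 3.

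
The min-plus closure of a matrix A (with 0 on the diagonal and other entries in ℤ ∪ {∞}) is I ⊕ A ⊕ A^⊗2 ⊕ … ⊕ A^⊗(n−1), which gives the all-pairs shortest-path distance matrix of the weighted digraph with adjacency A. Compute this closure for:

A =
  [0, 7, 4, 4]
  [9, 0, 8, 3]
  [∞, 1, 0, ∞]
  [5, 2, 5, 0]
Closure =
  [0, 5, 4, 4]
  [8, 0, 8, 3]
  [9, 1, 0, 4]
  [5, 2, 5, 0]

This is the Floyd-Warshall all-pairs shortest-path computation. For each intermediate vertex k = 0, 1, …, 3, update dist[i][j] ← min(dist[i][j], dist[i][k] + dist[k][j]). The final matrix gives, for each (i, j), the minimum total weight of any directed path from i to j (possibly empty when i = j).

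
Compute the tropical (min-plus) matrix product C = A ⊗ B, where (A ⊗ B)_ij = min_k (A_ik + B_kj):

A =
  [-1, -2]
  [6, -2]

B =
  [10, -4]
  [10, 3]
A ⊗ B =
  [8, -5]
  [8, 1]

Apply the min-plus product entry-by-entry:
  C[0][0] = min over k of (A[0][0] + B[0][0] = -1 + 10 = 9, A[0][1] + B[1][0] = -2 + 10 = 8) = 8 (attained at k = 1)
  C[0][1] = min over k of (A[0][0] + B[0][1] = -1 + -4 = -5, A[0][1] + B[1][1] = -2 + 3 = 1) = -5 (attained at k = 0)
  C[1][0] = min over k of (A[1][0] + B[0][0] = 6 + 10 = 16, A[1][1] + B[1][0] = -2 + 10 = 8) = 8 (attained at k = 1)
  C[1][1] = min over k of (A[1][0] + B[0][1] = 6 + -4 = 2, A[1][1] + B[1][1] = -2 + 3 = 1) = 1 (attained at k = 1)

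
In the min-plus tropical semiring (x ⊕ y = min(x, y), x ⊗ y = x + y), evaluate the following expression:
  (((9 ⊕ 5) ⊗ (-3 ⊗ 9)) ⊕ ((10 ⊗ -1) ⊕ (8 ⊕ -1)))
(((9 ⊕ 5) ⊗ (-3 ⊗ 9)) ⊕ ((10 ⊗ -1) ⊕ (8 ⊕ -1))) = -1

Expand innermost to outermost. Recall ⊕ takes the minimum of its arguments and ⊗ takes their sum. Working out the expression (((9 ⊕ 5) ⊗ (-3 ⊗ 9)) ⊕ ((10 ⊗ -1) ⊕ (8 ⊕ -1))) gives -1.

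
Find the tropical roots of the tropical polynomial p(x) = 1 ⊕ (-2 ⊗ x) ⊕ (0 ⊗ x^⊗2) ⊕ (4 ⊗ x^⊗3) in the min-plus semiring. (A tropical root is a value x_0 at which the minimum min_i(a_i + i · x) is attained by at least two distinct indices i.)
Roots: {-4, -2, 3}

Each tropical root is a break point of the lower envelope of the lines y = a_i + i · x (there are 4 lines, with slopes 0, 1, ..., 3). Only the lines that attain the minimum somewhere contribute to roots; other lines are dominated. Here the surviving (envelope) indices are i = 3, i = 2, i = 1, i = 0.
Intersections between consecutive envelope lines give the roots: for adjacent envelope indices i < j the intersection is x = (a_i − a_j) / (j − i). Reading off the sorted break points: {-4, -2, 3}.
Verification: at each break x_0, at least two indices attain the minimum of min_i(a_i + i · x_0).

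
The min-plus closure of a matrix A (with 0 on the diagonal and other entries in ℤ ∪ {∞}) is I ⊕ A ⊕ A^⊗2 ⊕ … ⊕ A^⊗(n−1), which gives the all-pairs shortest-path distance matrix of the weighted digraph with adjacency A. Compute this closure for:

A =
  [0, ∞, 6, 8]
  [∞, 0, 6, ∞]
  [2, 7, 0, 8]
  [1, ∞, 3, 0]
Closure =
  [0, 13, 6, 8]
  [8, 0, 6, 14]
  [2, 7, 0, 8]
  [1, 10, 3, 0]

This is the Floyd-Warshall all-pairs shortest-path computation. For each intermediate vertex k = 0, 1, …, 3, update dist[i][j] ← min(dist[i][j], dist[i][k] + dist[k][j]). The final matrix gives, for each (i, j), the minimum total weight of any directed path from i to j (possibly empty when i = j).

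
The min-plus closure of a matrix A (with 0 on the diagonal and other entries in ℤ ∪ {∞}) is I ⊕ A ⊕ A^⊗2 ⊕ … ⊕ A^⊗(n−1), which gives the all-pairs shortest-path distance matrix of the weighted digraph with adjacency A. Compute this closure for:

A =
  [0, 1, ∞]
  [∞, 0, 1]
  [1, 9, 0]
Closure =
  [0, 1, 2]
  [2, 0, 1]
  [1, 2, 0]

This is the Floyd-Warshall all-pairs shortest-path computation. For each intermediate vertex k = 0, 1, …, 2, update dist[i][j] ← min(dist[i][j], dist[i][k] + dist[k][j]). The final matrix gives, for each (i, j), the minimum total weight of any directed path from i to j (possibly empty when i = j).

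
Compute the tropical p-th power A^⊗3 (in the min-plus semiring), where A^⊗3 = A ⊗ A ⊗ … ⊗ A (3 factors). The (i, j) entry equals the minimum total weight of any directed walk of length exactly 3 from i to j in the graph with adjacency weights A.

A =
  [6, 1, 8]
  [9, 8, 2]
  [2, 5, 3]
A^⊗3 =
  [5, 8, 6]
  [7, 5, 8]
  [8, 6, 5]

Each entry (A^⊗3)_ij equals the minimum over all length-3 walks i = v_0 → v_1 → … → v_3 = j of Σ_t A[v_t][v_{t+1}]. For example, for (i, j) = (0, 2) we minimise over 9 possible intermediate vertex sequences; the minimum is 6, attained along the walk 0 → 1 → 2 → 2.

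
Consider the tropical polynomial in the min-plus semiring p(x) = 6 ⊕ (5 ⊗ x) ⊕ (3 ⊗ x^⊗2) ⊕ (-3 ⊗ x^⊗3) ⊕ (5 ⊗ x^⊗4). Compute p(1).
p(1) = 0

A tropical monomial a ⊗ x^⊗i evaluates to a + i · x. Evaluating each term at x = 1:
  Term 0 contributes 6 + 0 · 1 = 6
  Term 1 contributes 5 + 1 · 1 = 6
  Term 2 contributes 3 + 2 · 1 = 5
  Term 3 contributes -3 + 3 · 1 = 0
  Term 4 contributes 5 + 4 · 1 = 9
p(1) = ⊕ of these = min[6, 6, 5, 0, 9] = 0.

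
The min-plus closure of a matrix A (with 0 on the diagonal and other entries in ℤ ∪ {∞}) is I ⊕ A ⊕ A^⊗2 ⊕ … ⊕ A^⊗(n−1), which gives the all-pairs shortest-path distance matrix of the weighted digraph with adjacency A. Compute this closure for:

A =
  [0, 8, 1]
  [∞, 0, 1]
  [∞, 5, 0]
Closure =
  [0, 6, 1]
  [∞, 0, 1]
  [∞, 5, 0]

This is the Floyd-Warshall all-pairs shortest-path computation. For each intermediate vertex k = 0, 1, …, 2, update dist[i][j] ← min(dist[i][j], dist[i][k] + dist[k][j]). The final matrix gives, for each (i, j), the minimum total weight of any directed path from i to j (possibly empty when i = j).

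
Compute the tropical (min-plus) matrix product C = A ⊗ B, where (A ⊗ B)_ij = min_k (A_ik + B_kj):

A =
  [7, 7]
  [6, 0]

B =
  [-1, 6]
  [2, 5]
A ⊗ B =
  [6, 12]
  [2, 5]

Apply the min-plus product entry-by-entry:
  C[0][0] = min over k of (A[0][0] + B[0][0] = 7 + -1 = 6, A[0][1] + B[1][0] = 7 + 2 = 9) = 6 (attained at k = 0)
  C[0][1] = min over k of (A[0][0] + B[0][1] = 7 + 6 = 13, A[0][1] + B[1][1] = 7 + 5 = 12) = 12 (attained at k = 1)
  C[1][0] = min over k of (A[1][0] + B[0][0] = 6 + -1 = 5, A[1][1] + B[1][0] = 0 + 2 = 2) = 2 (attained at k = 1)
  C[1][1] = min over k of (A[1][0] + B[0][1] = 6 + 6 = 12, A[1][1] + B[1][1] = 0 + 5 = 5) = 5 (attained at k = 1)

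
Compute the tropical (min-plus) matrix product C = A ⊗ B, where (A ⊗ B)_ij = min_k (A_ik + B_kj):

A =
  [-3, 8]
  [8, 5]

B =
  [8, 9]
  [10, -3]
A ⊗ B =
  [5, 5]
  [15, 2]

Apply the min-plus product entry-by-entry:
  C[0][0] = min over k of (A[0][0] + B[0][0] = -3 + 8 = 5, A[0][1] + B[1][0] = 8 + 10 = 18) = 5 (attained at k = 0)
  C[0][1] = min over k of (A[0][0] + B[0][1] = -3 + 9 = 6, A[0][1] + B[1][1] = 8 + -3 = 5) = 5 (attained at k = 1)
  C[1][0] = min over k of (A[1][0] + B[0][0] = 8 + 8 = 16, A[1][1] + B[1][0] = 5 + 10 = 15) = 15 (attained at k = 1)
  C[1][1] = min over k of (A[1][0] + B[0][1] = 8 + 9 = 17, A[1][1] + B[1][1] = 5 + -3 = 2) = 2 (attained at k = 1)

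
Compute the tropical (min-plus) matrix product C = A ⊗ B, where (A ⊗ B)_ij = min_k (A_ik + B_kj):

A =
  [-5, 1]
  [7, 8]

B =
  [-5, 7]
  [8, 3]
A ⊗ B =
  [-10, 2]
  [2, 11]

Apply the min-plus product entry-by-entry:
  C[0][0] = min over k of (A[0][0] + B[0][0] = -5 + -5 = -10, A[0][1] + B[1][0] = 1 + 8 = 9) = -10 (attained at k = 0)
  C[0][1] = min over k of (A[0][0] + B[0][1] = -5 + 7 = 2, A[0][1] + B[1][1] = 1 + 3 = 4) = 2 (attained at k = 0)
  C[1][0] = min over k of (A[1][0] + B[0][0] = 7 + -5 = 2, A[1][1] + B[1][0] = 8 + 8 = 16) = 2 (attained at k = 0)
  C[1][1] = min over k of (A[1][0] + B[0][1] = 7 + 7 = 14, A[1][1] + B[1][1] = 8 + 3 = 11) = 11 (attained at k = 1)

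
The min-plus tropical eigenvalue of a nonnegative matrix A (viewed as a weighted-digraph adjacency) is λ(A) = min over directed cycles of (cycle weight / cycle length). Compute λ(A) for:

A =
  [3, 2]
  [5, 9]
λ(A) = 3

Enumerate directed cycles and compute their means (weight / length). Sample:
  cycle 0 → 0: weight = 3, length = 1, mean = 3/1 ≈ 3.000
  cycle 1 → 1: weight = 9, length = 1, mean = 9/1 ≈ 9.000
  cycle 0 → 1 → 0: weight = 7, length = 2, mean = 7/2 ≈ 3.500
  cycle 1 → 0 → 1: weight = 7, length = 2, mean = 7/2 ≈ 3.500
Minimum mean = 3.000, attained e.g. along the cycle 0 → 0 with weight 3 and length 1. So λ(A) = 3/1 = 3.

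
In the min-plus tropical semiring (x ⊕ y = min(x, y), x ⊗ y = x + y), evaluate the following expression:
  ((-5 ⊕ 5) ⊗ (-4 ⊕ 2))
((-5 ⊕ 5) ⊗ (-4 ⊕ 2)) = -9

Expand innermost to outermost. Recall ⊕ takes the minimum of its arguments and ⊗ takes their sum. Working out the expression ((-5 ⊕ 5) ⊗ (-4 ⊕ 2)) gives -9.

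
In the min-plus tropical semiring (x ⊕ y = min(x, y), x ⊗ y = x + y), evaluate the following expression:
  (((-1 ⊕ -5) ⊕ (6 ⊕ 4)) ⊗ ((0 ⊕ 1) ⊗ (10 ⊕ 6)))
(((-1 ⊕ -5) ⊕ (6 ⊕ 4)) ⊗ ((0 ⊕ 1) ⊗ (10 ⊕ 6))) = 1

Expand innermost to outermost. Recall ⊕ takes the minimum of its arguments and ⊗ takes their sum. Working out the expression (((-1 ⊕ -5) ⊕ (6 ⊕ 4)) ⊗ ((0 ⊕ 1) ⊗ (10 ⊕ 6))) gives 1.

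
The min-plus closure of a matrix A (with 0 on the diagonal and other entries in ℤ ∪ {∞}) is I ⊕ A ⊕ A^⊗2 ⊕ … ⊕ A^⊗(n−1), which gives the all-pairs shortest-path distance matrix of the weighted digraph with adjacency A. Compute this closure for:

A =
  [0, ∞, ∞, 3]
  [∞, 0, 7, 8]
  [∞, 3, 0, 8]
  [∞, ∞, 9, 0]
Closure =
  [0, 15, 12, 3]
  [∞, 0, 7, 8]
  [∞, 3, 0, 8]
  [∞, 12, 9, 0]

This is the Floyd-Warshall all-pairs shortest-path computation. For each intermediate vertex k = 0, 1, …, 3, update dist[i][j] ← min(dist[i][j], dist[i][k] + dist[k][j]). The final matrix gives, for each (i, j), the minimum total weight of any directed path from i to j (possibly empty when i = j).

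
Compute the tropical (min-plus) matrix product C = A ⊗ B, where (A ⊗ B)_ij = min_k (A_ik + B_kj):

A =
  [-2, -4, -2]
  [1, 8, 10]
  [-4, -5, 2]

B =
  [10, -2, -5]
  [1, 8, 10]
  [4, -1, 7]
A ⊗ B =
  [-3, -4, -7]
  [9, -1, -4]
  [-4, -6, -9]

Apply the min-plus product entry-by-entry:
  C[0][0] = min over k of (A[0][0] + B[0][0] = -2 + 10 = 8, A[0][1] + B[1][0] = -4 + 1 = -3, A[0][2] + B[2][0] = -2 + 4 = 2) = -3 (attained at k = 1)
  C[0][1] = min over k of (A[0][0] + B[0][1] = -2 + -2 = -4, A[0][1] + B[1][1] = -4 + 8 = 4, A[0][2] + B[2][1] = -2 + -1 = -3) = -4 (attained at k = 0)
  C[0][2] = min over k of (A[0][0] + B[0][2] = -2 + -5 = -7, A[0][1] + B[1][2] = -4 + 10 = 6, A[0][2] + B[2][2] = -2 + 7 = 5) = -7 (attained at k = 0)
  C[1][0] = min over k of (A[1][0] + B[0][0] = 1 + 10 = 11, A[1][1] + B[1][0] = 8 + 1 = 9, A[1][2] + B[2][0] = 10 + 4 = 14) = 9 (attained at k = 1)
  C[1][1] = min over k of (A[1][0] + B[0][1] = 1 + -2 = -1, A[1][1] + B[1][1] = 8 + 8 = 16, A[1][2] + B[2][1] = 10 + -1 = 9) = -1 (attained at k = 0)
  C[1][2] = min over k of (A[1][0] + B[0][2] = 1 + -5 = -4, A[1][1] + B[1][2] = 8 + 10 = 18, A[1][2] + B[2][2] = 10 + 7 = 17) = -4 (attained at k = 0)
  C[2][0] = min over k of (A[2][0] + B[0][0] = -4 + 10 = 6, A[2][1] + B[1][0] = -5 + 1 = -4, A[2][2] + B[2][0] = 2 + 4 = 6) = -4 (attained at k = 1)
  C[2][1] = min over k of (A[2][0] + B[0][1] = -4 + -2 = -6, A[2][1] + B[1][1] = -5 + 8 = 3, A[2][2] + B[2][1] = 2 + -1 = 1) = -6 (attained at k = 0)
  C[2][2] = min over k of (A[2][0] + B[0][2] = -4 + -5 = -9, A[2][1] + B[1][2] = -5 + 10 = 5, A[2][2] + B[2][2] = 2 + 7 = 9) = -9 (attained at k = 0)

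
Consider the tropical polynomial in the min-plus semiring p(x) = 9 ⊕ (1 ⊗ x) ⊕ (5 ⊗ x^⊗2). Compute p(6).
p(6) = 7

A tropical monomial a ⊗ x^⊗i evaluates to a + i · x. Evaluating each term at x = 6:
  Term 0 contributes 9 + 0 · 6 = 9
  Term 1 contributes 1 + 1 · 6 = 7
  Term 2 contributes 5 + 2 · 6 = 17
p(6) = ⊕ of these = min[9, 7, 17] = 7.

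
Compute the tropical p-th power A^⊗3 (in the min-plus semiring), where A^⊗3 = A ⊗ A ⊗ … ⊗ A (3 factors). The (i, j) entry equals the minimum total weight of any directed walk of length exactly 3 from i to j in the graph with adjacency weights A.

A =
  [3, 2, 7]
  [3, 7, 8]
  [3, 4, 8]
A^⊗3 =
  [8, 7, 12]
  [8, 8, 13]
  [8, 8, 13]

Each entry (A^⊗3)_ij equals the minimum over all length-3 walks i = v_0 → v_1 → … → v_3 = j of Σ_t A[v_t][v_{t+1}]. For example, for (i, j) = (0, 2) we minimise over 9 possible intermediate vertex sequences; the minimum is 12, attained along the walk 0 → 1 → 0 → 2.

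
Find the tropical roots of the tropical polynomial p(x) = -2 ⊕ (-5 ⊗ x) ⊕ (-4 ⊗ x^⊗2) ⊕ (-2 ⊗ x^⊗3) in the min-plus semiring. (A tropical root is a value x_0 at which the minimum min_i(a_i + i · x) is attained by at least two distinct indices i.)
Roots: {-2, -1, 3}

Each tropical root is a break point of the lower envelope of the lines y = a_i + i · x (there are 4 lines, with slopes 0, 1, ..., 3). Only the lines that attain the minimum somewhere contribute to roots; other lines are dominated. Here the surviving (envelope) indices are i = 3, i = 2, i = 1, i = 0.
Intersections between consecutive envelope lines give the roots: for adjacent envelope indices i < j the intersection is x = (a_i − a_j) / (j − i). Reading off the sorted break points: {-2, -1, 3}.
Verification: at each break x_0, at least two indices attain the minimum of min_i(a_i + i · x_0).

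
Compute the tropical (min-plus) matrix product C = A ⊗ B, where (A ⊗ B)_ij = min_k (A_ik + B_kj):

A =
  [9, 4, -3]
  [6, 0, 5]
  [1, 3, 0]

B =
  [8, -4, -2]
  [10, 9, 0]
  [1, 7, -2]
A ⊗ B =
  [-2, 4, -5]
  [6, 2, 0]
  [1, -3, -2]

Apply the min-plus product entry-by-entry:
  C[0][0] = min over k of (A[0][0] + B[0][0] = 9 + 8 = 17, A[0][1] + B[1][0] = 4 + 10 = 14, A[0][2] + B[2][0] = -3 + 1 = -2) = -2 (attained at k = 2)
  C[0][1] = min over k of (A[0][0] + B[0][1] = 9 + -4 = 5, A[0][1] + B[1][1] = 4 + 9 = 13, A[0][2] + B[2][1] = -3 + 7 = 4) = 4 (attained at k = 2)
  C[0][2] = min over k of (A[0][0] + B[0][2] = 9 + -2 = 7, A[0][1] + B[1][2] = 4 + 0 = 4, A[0][2] + B[2][2] = -3 + -2 = -5) = -5 (attained at k = 2)
  C[1][0] = min over k of (A[1][0] + B[0][0] = 6 + 8 = 14, A[1][1] + B[1][0] = 0 + 10 = 10, A[1][2] + B[2][0] = 5 + 1 = 6) = 6 (attained at k = 2)
  C[1][1] = min over k of (A[1][0] + B[0][1] = 6 + -4 = 2, A[1][1] + B[1][1] = 0 + 9 = 9, A[1][2] + B[2][1] = 5 + 7 = 12) = 2 (attained at k = 0)
  C[1][2] = min over k of (A[1][0] + B[0][2] = 6 + -2 = 4, A[1][1] + B[1][2] = 0 + 0 = 0, A[1][2] + B[2][2] = 5 + -2 = 3) = 0 (attained at k = 1)
  C[2][0] = min over k of (A[2][0] + B[0][0] = 1 + 8 = 9, A[2][1] + B[1][0] = 3 + 10 = 13, A[2][2] + B[2][0] = 0 + 1 = 1) = 1 (attained at k = 2)
  C[2][1] = min over k of (A[2][0] + B[0][1] = 1 + -4 = -3, A[2][1] + B[1][1] = 3 + 9 = 12, A[2][2] + B[2][1] = 0 + 7 = 7) = -3 (attained at k = 0)
  C[2][2] = min over k of (A[2][0] + B[0][2] = 1 + -2 = -1, A[2][1] + B[1][2] = 3 + 0 = 3, A[2][2] + B[2][2] = 0 + -2 = -2) = -2 (attained at k = 2)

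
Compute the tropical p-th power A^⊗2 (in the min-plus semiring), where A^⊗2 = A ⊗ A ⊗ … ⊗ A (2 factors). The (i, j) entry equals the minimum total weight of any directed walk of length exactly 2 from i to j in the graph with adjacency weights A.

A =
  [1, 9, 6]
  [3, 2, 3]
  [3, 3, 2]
A^⊗2 =
  [2, 9, 7]
  [4, 4, 5]
  [4, 5, 4]

Each entry (A^⊗2)_ij equals the minimum over all length-2 walks i = v_0 → v_1 → … → v_2 = j of Σ_t A[v_t][v_{t+1}]. For example, for (i, j) = (0, 2) we minimise over 3 possible intermediate vertex sequences; the minimum is 7, attained along the walk 0 → 0 → 2.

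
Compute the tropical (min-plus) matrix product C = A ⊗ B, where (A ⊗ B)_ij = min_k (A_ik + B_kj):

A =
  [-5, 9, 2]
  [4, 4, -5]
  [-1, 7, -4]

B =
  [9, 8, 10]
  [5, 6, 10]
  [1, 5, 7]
A ⊗ B =
  [3, 3, 5]
  [-4, 0, 2]
  [-3, 1, 3]

Apply the min-plus product entry-by-entry:
  C[0][0] = min over k of (A[0][0] + B[0][0] = -5 + 9 = 4, A[0][1] + B[1][0] = 9 + 5 = 14, A[0][2] + B[2][0] = 2 + 1 = 3) = 3 (attained at k = 2)
  C[0][1] = min over k of (A[0][0] + B[0][1] = -5 + 8 = 3, A[0][1] + B[1][1] = 9 + 6 = 15, A[0][2] + B[2][1] = 2 + 5 = 7) = 3 (attained at k = 0)
  C[0][2] = min over k of (A[0][0] + B[0][2] = -5 + 10 = 5, A[0][1] + B[1][2] = 9 + 10 = 19, A[0][2] + B[2][2] = 2 + 7 = 9) = 5 (attained at k = 0)
  C[1][0] = min over k of (A[1][0] + B[0][0] = 4 + 9 = 13, A[1][1] + B[1][0] = 4 + 5 = 9, A[1][2] + B[2][0] = -5 + 1 = -4) = -4 (attained at k = 2)
  C[1][1] = min over k of (A[1][0] + B[0][1] = 4 + 8 = 12, A[1][1] + B[1][1] = 4 + 6 = 10, A[1][2] + B[2][1] = -5 + 5 = 0) = 0 (attained at k = 2)
  C[1][2] = min over k of (A[1][0] + B[0][2] = 4 + 10 = 14, A[1][1] + B[1][2] = 4 + 10 = 14, A[1][2] + B[2][2] = -5 + 7 = 2) = 2 (attained at k = 2)
  C[2][0] = min over k of (A[2][0] + B[0][0] = -1 + 9 = 8, A[2][1] + B[1][0] = 7 + 5 = 12, A[2][2] + B[2][0] = -4 + 1 = -3) = -3 (attained at k = 2)
  C[2][1] = min over k of (A[2][0] + B[0][1] = -1 + 8 = 7, A[2][1] + B[1][1] = 7 + 6 = 13, A[2][2] + B[2][1] = -4 + 5 = 1) = 1 (attained at k = 2)
  C[2][2] = min over k of (A[2][0] + B[0][2] = -1 + 10 = 9, A[2][1] + B[1][2] = 7 + 10 = 17, A[2][2] + B[2][2] = -4 + 7 = 3) = 3 (attained at k = 2)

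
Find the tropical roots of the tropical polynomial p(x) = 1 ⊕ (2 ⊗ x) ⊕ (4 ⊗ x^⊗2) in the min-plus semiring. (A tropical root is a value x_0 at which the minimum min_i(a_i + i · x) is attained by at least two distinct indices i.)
Roots: {-2, -1}

Each tropical root is a break point of the lower envelope of the lines y = a_i + i · x (there are 3 lines, with slopes 0, 1, ..., 2). Only the lines that attain the minimum somewhere contribute to roots; other lines are dominated. Here the surviving (envelope) indices are i = 2, i = 1, i = 0.
Intersections between consecutive envelope lines give the roots: for adjacent envelope indices i < j the intersection is x = (a_i − a_j) / (j − i). Reading off the sorted break points: {-2, -1}.
Verification: at each break x_0, at least two indices attain the minimum of min_i(a_i + i · x_0).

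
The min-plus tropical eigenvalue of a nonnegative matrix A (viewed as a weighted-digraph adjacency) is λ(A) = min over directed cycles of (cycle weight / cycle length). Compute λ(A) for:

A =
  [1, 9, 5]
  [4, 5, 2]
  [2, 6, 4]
λ(A) = 1

Enumerate directed cycles and compute their means (weight / length). Sample:
  cycle 0 → 0: weight = 1, length = 1, mean = 1/1 ≈ 1.000
  cycle 1 → 1: weight = 5, length = 1, mean = 5/1 ≈ 5.000
  cycle 2 → 2: weight = 4, length = 1, mean = 4/1 ≈ 4.000
  cycle 0 → 1 → 0: weight = 13, length = 2, mean = 13/2 ≈ 6.500
  cycle 0 → 2 → 0: weight = 7, length = 2, mean = 7/2 ≈ 3.500
  cycle 1 → 0 → 1: weight = 13, length = 2, mean = 13/2 ≈ 6.500
Minimum mean = 1.000, attained e.g. along the cycle 0 → 0 with weight 1 and length 1. So λ(A) = 1/1 = 1.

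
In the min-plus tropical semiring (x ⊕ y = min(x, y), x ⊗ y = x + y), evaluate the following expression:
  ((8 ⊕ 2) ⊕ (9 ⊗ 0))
((8 ⊕ 2) ⊕ (9 ⊗ 0)) = 2

Expand innermost to outermost. Recall ⊕ takes the minimum of its arguments and ⊗ takes their sum. Working out the expression ((8 ⊕ 2) ⊕ (9 ⊗ 0)) gives 2.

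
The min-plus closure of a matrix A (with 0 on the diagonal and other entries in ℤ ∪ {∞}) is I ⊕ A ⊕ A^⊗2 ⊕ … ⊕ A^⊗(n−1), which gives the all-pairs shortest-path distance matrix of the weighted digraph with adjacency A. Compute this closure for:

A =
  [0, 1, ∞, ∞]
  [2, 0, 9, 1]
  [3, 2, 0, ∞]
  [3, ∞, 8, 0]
Closure =
  [0, 1, 10, 2]
  [2, 0, 9, 1]
  [3, 2, 0, 3]
  [3, 4, 8, 0]

This is the Floyd-Warshall all-pairs shortest-path computation. For each intermediate vertex k = 0, 1, …, 3, update dist[i][j] ← min(dist[i][j], dist[i][k] + dist[k][j]). The final matrix gives, for each (i, j), the minimum total weight of any directed path from i to j (possibly empty when i = j).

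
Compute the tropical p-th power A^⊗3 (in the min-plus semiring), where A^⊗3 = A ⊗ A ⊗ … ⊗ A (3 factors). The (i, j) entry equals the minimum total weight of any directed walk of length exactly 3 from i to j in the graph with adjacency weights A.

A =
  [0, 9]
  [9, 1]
A^⊗3 =
  [0, 9]
  [9, 3]

Each entry (A^⊗3)_ij equals the minimum over all length-3 walks i = v_0 → v_1 → … → v_3 = j of Σ_t A[v_t][v_{t+1}]. For example, for (i, j) = (0, 1) we minimise over 4 possible intermediate vertex sequences; the minimum is 9, attained along the walk 0 → 0 → 0 → 1.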